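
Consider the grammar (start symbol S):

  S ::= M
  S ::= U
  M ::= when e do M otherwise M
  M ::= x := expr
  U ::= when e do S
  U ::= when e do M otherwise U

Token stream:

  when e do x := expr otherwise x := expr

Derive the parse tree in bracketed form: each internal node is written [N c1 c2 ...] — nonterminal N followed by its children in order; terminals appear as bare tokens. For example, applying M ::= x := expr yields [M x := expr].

[S [M when e do [M x := expr] otherwise [M x := expr]]]

S
M
when e do M otherwise M
when e do x := expr otherwise M
when e do x := expr otherwise x := expr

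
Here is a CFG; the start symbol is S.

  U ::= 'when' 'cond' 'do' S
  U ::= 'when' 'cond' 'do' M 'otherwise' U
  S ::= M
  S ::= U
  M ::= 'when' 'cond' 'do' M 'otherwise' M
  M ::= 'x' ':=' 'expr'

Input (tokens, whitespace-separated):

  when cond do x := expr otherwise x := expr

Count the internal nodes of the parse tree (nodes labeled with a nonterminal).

[S [M when cond do [M x := expr] otherwise [M x := expr]]]

4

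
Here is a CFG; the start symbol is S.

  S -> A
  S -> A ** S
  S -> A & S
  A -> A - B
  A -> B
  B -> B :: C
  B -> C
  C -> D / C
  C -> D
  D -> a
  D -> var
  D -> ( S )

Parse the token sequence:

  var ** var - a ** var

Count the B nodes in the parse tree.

4

[S [A [B [C [D var]]]] ** [S [A [A [B [C [D var]]]] - [B [C [D a]]]] ** [S [A [B [C [D var]]]]]]]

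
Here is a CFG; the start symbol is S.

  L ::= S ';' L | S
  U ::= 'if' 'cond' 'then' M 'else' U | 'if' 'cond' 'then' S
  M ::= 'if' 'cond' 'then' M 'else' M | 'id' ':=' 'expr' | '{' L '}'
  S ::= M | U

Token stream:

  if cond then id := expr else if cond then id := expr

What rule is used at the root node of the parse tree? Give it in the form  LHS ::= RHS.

S ::= U

[S [U if cond then [M id := expr] else [U if cond then [S [M id := expr]]]]]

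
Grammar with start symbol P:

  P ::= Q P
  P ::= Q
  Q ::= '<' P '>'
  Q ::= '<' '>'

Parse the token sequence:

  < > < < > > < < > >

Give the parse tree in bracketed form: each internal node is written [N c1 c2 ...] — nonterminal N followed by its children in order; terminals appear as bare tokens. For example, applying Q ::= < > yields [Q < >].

P
Q P
< > P
< > Q P
< > < P > P
< > < Q > P
< > < < > > P
< > < < > > Q
< > < < > > < P >
< > < < > > < Q >
< > < < > > < < > >

[P [Q < >] [P [Q < [P [Q < >]] >] [P [Q < [P [Q < >]] >]]]]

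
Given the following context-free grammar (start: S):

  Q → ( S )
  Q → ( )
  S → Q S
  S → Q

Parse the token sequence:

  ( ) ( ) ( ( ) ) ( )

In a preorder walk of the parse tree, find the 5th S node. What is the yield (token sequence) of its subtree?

( )

[S [Q ( )] [S [Q ( )] [S [Q ( [S [Q ( )]] )] [S [Q ( )]]]]]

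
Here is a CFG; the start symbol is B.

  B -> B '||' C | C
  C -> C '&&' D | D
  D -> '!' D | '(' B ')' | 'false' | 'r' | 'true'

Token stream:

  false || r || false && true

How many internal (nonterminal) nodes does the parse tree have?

11

[B [B [B [C [D false]]] || [C [D r]]] || [C [C [D false]] && [D true]]]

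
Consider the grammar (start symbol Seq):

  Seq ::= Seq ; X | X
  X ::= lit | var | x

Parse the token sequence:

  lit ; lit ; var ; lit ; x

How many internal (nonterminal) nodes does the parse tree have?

10

[Seq [Seq [Seq [Seq [Seq [X lit]] ; [X lit]] ; [X var]] ; [X lit]] ; [X x]]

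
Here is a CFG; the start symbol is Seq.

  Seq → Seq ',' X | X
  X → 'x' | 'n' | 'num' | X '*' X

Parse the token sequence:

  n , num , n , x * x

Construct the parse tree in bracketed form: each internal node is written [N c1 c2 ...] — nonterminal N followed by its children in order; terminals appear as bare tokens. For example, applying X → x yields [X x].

Seq
Seq , X
Seq , X , X
Seq , X , X , X
X , X , X , X
n , X , X , X
n , num , X , X
n , num , n , X
n , num , n , X * X
n , num , n , x * X
n , num , n , x * x

[Seq [Seq [Seq [Seq [X n]] , [X num]] , [X n]] , [X [X x] * [X x]]]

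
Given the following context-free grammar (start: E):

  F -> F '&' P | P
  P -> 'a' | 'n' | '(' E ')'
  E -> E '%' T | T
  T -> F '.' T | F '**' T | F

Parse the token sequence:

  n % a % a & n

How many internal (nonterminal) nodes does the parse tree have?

[E [E [E [T [F [P n]]]] % [T [F [P a]]]] % [T [F [F [P a]] & [P n]]]]

14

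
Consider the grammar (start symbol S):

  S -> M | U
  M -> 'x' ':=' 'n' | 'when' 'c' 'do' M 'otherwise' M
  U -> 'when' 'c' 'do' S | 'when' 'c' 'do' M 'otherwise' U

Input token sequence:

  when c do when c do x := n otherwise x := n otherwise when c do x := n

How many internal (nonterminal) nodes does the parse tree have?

[S [U when c do [M when c do [M x := n] otherwise [M x := n]] otherwise [U when c do [S [M x := n]]]]]

8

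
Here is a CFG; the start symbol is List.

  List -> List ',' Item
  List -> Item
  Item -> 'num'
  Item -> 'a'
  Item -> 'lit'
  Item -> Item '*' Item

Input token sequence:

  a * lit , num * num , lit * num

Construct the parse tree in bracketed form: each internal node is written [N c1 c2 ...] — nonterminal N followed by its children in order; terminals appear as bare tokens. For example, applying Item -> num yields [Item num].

List
List , Item
List , Item , Item
Item , Item , Item
Item * Item , Item , Item
a * Item , Item , Item
a * lit , Item , Item
a * lit , Item * Item , Item
a * lit , num * Item , Item
a * lit , num * num , Item
a * lit , num * num , Item * Item
a * lit , num * num , lit * Item
a * lit , num * num , lit * num

[List [List [List [Item [Item a] * [Item lit]]] , [Item [Item num] * [Item num]]] , [Item [Item lit] * [Item num]]]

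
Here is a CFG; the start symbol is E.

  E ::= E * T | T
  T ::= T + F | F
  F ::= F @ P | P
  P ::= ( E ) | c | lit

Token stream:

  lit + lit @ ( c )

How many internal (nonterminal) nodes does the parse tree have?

[E [T [T [F [P lit]]] + [F [F [P lit]] @ [P ( [E [T [F [P c]]]] )]]]]

13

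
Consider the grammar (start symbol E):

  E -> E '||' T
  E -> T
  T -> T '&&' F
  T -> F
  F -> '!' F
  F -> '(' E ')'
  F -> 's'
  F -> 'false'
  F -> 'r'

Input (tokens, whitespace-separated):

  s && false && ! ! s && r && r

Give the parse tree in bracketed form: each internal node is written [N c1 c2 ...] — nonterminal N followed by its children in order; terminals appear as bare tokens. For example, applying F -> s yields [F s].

[E [T [T [T [T [T [F s]] && [F false]] && [F ! [F ! [F s]]]] && [F r]] && [F r]]]

E
T
T && F
T && F && F
T && F && F && F
T && F && F && F && F
F && F && F && F && F
s && F && F && F && F
s && false && F && F && F
s && false && ! F && F && F
s && false && ! ! F && F && F
s && false && ! ! s && F && F
s && false && ! ! s && r && F
s && false && ! ! s && r && r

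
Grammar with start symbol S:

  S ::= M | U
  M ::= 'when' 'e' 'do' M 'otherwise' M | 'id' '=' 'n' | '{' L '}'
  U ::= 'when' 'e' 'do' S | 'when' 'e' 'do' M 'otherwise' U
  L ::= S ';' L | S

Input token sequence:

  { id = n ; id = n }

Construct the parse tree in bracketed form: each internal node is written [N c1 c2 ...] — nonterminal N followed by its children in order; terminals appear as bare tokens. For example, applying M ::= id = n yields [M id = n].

S
M
{ L }
{ S ; L }
{ M ; L }
{ id = n ; L }
{ id = n ; S }
{ id = n ; M }
{ id = n ; id = n }

[S [M { [L [S [M id = n]] ; [L [S [M id = n]]]] }]]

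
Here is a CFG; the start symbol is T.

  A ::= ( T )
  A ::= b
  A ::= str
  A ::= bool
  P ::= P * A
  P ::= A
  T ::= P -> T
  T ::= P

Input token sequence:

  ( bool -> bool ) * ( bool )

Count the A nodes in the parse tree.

[T [P [P [A ( [T [P [A bool]] -> [T [P [A bool]]]] )]] * [A ( [T [P [A bool]]] )]]]

5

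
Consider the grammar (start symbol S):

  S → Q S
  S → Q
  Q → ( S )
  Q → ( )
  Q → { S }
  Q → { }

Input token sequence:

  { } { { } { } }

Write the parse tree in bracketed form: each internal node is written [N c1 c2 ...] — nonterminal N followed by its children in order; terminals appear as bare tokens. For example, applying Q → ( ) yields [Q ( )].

[S [Q { }] [S [Q { [S [Q { }] [S [Q { }]]] }]]]

S
Q S
{ } S
{ } Q
{ } { S }
{ } { Q S }
{ } { { } S }
{ } { { } Q }
{ } { { } { } }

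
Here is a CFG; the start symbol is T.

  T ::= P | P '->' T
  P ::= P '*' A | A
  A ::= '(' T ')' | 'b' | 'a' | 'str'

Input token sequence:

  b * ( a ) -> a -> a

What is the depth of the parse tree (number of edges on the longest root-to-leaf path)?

6

[T [P [P [A b]] * [A ( [T [P [A a]]] )]] -> [T [P [A a]] -> [T [P [A a]]]]]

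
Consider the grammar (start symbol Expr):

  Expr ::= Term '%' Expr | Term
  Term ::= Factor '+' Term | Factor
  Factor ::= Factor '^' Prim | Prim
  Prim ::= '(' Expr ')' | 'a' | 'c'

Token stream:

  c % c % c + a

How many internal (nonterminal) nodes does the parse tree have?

15

[Expr [Term [Factor [Prim c]]] % [Expr [Term [Factor [Prim c]]] % [Expr [Term [Factor [Prim c]] + [Term [Factor [Prim a]]]]]]]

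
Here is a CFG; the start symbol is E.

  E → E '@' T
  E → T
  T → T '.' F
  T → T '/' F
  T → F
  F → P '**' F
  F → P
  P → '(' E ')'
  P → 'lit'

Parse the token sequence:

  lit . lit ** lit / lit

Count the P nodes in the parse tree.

[E [T [T [T [F [P lit]]] . [F [P lit] ** [F [P lit]]]] / [F [P lit]]]]

4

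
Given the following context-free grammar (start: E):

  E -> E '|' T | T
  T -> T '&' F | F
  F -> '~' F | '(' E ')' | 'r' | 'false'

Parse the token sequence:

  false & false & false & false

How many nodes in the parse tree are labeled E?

[E [T [T [T [T [F false]] & [F false]] & [F false]] & [F false]]]

1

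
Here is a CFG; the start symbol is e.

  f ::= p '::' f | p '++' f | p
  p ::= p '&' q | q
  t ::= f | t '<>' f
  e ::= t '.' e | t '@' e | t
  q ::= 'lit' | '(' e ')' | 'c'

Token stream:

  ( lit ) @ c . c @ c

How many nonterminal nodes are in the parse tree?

[e [t [f [p [q ( [e [t [f [p [q lit]]]]] )]]]] @ [e [t [f [p [q c]]]] . [e [t [f [p [q c]]]] @ [e [t [f [p [q c]]]]]]]]

25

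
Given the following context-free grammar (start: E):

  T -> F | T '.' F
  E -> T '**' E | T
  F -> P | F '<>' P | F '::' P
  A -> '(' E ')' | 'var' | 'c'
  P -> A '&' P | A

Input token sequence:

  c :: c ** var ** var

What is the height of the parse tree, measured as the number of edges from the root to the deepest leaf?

[E [T [F [F [P [A c]]] :: [P [A c]]]] ** [E [T [F [P [A var]]]] ** [E [T [F [P [A var]]]]]]]

7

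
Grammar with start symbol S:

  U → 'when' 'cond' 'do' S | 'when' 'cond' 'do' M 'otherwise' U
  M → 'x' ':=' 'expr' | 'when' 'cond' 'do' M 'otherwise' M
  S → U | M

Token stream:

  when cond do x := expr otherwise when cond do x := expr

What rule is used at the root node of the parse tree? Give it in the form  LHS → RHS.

S → U

[S [U when cond do [M x := expr] otherwise [U when cond do [S [M x := expr]]]]]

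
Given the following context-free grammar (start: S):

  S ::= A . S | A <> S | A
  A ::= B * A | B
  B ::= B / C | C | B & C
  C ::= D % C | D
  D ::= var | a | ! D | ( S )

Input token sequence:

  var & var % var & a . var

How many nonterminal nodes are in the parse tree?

18

[S [A [B [B [B [C [D var]]] & [C [D var] % [C [D var]]]] & [C [D a]]]] . [S [A [B [C [D var]]]]]]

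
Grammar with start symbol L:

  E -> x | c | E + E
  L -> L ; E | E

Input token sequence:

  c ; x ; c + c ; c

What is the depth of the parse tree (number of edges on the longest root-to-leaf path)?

[L [L [L [L [E c]] ; [E x]] ; [E [E c] + [E c]]] ; [E c]]

5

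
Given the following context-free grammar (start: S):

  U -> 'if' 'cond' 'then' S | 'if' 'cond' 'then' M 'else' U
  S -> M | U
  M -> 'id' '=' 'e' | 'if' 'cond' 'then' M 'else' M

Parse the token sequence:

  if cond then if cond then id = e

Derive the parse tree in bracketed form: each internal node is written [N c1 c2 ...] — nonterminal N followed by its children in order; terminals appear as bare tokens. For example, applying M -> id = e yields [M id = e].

[S [U if cond then [S [U if cond then [S [M id = e]]]]]]

S
U
if cond then S
if cond then U
if cond then if cond then S
if cond then if cond then M
if cond then if cond then id = e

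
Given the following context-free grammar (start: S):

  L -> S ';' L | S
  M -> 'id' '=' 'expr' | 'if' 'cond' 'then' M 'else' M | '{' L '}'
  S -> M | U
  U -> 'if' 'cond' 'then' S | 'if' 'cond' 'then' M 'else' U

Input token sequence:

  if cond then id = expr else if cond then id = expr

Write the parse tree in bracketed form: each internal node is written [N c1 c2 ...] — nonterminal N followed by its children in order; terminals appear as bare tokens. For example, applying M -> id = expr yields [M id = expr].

S
U
if cond then M else U
if cond then id = expr else U
if cond then id = expr else if cond then S
if cond then id = expr else if cond then M
if cond then id = expr else if cond then id = expr

[S [U if cond then [M id = expr] else [U if cond then [S [M id = expr]]]]]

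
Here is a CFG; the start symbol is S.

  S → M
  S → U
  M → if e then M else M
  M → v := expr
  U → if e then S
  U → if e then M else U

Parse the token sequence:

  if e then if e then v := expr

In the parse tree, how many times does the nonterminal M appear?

[S [U if e then [S [U if e then [S [M v := expr]]]]]]

1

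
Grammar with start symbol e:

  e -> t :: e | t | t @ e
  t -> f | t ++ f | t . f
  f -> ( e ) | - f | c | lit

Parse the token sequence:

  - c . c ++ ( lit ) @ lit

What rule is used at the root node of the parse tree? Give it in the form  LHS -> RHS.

e -> t @ e

[e [t [t [t [f - [f c]]] . [f c]] ++ [f ( [e [t [f lit]]] )]] @ [e [t [f lit]]]]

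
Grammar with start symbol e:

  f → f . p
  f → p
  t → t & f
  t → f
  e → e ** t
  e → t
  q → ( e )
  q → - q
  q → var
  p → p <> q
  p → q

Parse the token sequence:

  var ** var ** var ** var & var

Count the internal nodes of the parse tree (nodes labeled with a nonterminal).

[e [e [e [e [t [f [p [q var]]]]] ** [t [f [p [q var]]]]] ** [t [f [p [q var]]]]] ** [t [t [f [p [q var]]]] & [f [p [q var]]]]]

24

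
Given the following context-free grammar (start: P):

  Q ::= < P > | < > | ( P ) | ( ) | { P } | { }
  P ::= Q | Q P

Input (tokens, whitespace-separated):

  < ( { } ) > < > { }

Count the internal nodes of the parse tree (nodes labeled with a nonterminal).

[P [Q < [P [Q ( [P [Q { }]] )]] >] [P [Q < >] [P [Q { }]]]]

10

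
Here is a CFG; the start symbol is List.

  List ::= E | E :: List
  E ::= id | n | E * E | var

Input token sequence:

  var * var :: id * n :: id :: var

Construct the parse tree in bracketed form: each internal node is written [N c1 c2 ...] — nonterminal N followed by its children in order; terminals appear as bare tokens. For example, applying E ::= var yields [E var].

[List [E [E var] * [E var]] :: [List [E [E id] * [E n]] :: [List [E id] :: [List [E var]]]]]

List
E :: List
E * E :: List
var * E :: List
var * var :: List
var * var :: E :: List
var * var :: E * E :: List
var * var :: id * E :: List
var * var :: id * n :: List
var * var :: id * n :: E :: List
var * var :: id * n :: id :: List
var * var :: id * n :: id :: E
var * var :: id * n :: id :: var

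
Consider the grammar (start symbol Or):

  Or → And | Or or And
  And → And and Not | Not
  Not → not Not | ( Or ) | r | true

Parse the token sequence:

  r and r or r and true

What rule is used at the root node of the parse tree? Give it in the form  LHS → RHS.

[Or [Or [And [And [Not r]] and [Not r]]] or [And [And [Not r]] and [Not true]]]

Or → Or or And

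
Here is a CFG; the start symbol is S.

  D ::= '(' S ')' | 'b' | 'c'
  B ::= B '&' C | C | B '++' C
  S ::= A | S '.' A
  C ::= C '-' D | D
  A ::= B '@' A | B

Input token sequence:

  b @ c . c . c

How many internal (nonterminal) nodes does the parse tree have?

[S [S [S [A [B [C [D b]]] @ [A [B [C [D c]]]]]] . [A [B [C [D c]]]]] . [A [B [C [D c]]]]]

19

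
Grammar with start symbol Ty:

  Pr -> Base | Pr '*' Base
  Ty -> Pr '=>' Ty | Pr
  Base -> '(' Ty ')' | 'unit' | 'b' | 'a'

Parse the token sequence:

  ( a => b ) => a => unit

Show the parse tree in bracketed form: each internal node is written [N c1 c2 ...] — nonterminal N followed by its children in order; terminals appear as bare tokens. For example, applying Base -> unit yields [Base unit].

[Ty [Pr [Base ( [Ty [Pr [Base a]] => [Ty [Pr [Base b]]]] )]] => [Ty [Pr [Base a]] => [Ty [Pr [Base unit]]]]]

Ty
Pr => Ty
Base => Ty
( Ty ) => Ty
( Pr => Ty ) => Ty
( Base => Ty ) => Ty
( a => Ty ) => Ty
( a => Pr ) => Ty
( a => Base ) => Ty
( a => b ) => Ty
( a => b ) => Pr => Ty
( a => b ) => Base => Ty
( a => b ) => a => Ty
( a => b ) => a => Pr
( a => b ) => a => Base
( a => b ) => a => unit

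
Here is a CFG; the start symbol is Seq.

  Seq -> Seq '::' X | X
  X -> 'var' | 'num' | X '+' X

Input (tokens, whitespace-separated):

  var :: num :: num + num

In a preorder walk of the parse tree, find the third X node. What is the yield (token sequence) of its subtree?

[Seq [Seq [Seq [X var]] :: [X num]] :: [X [X num] + [X num]]]

num + num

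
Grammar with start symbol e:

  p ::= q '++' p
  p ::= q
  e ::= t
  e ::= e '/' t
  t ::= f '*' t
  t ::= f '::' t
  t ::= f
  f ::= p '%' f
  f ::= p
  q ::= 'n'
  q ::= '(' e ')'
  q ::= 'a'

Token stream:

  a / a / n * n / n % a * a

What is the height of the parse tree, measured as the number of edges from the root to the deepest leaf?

[e [e [e [e [t [f [p [q a]]]]] / [t [f [p [q a]]]]] / [t [f [p [q n]]] * [t [f [p [q n]]]]]] / [t [f [p [q n]] % [f [p [q a]]]] * [t [f [p [q a]]]]]]

8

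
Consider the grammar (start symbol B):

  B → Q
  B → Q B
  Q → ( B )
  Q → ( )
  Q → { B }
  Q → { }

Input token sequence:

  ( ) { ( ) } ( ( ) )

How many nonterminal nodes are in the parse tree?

[B [Q ( )] [B [Q { [B [Q ( )]] }] [B [Q ( [B [Q ( )]] )]]]]

10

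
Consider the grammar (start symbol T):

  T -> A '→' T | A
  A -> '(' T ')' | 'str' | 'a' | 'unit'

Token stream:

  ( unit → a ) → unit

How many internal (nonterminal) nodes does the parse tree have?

[T [A ( [T [A unit] → [T [A a]]] )] → [T [A unit]]]

8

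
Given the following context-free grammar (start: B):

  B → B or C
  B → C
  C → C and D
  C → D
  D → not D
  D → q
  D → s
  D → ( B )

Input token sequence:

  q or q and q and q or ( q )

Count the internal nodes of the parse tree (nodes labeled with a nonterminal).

16

[B [B [B [C [D q]]] or [C [C [C [D q]] and [D q]] and [D q]]] or [C [D ( [B [C [D q]]] )]]]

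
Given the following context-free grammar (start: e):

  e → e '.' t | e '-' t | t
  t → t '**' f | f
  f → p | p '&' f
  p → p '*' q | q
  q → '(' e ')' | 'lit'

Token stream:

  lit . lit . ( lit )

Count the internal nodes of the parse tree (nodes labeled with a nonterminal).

20

[e [e [e [t [f [p [q lit]]]]] . [t [f [p [q lit]]]]] . [t [f [p [q ( [e [t [f [p [q lit]]]]] )]]]]]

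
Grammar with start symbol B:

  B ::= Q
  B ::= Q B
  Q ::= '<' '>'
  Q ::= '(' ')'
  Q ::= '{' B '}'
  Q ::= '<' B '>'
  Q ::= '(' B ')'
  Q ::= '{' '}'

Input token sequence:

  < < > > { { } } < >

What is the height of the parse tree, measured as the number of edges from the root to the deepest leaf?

5

[B [Q < [B [Q < >]] >] [B [Q { [B [Q { }]] }] [B [Q < >]]]]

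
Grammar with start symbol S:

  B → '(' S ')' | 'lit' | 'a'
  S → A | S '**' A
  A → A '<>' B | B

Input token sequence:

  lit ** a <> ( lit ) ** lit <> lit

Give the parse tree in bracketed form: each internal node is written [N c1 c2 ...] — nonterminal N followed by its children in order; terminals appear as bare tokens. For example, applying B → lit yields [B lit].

S
S ** A
S ** A ** A
A ** A ** A
B ** A ** A
lit ** A ** A
lit ** A <> B ** A
lit ** B <> B ** A
lit ** a <> B ** A
lit ** a <> ( S ) ** A
lit ** a <> ( A ) ** A
lit ** a <> ( B ) ** A
lit ** a <> ( lit ) ** A
lit ** a <> ( lit ) ** A <> B
lit ** a <> ( lit ) ** B <> B
lit ** a <> ( lit ) ** lit <> B
lit ** a <> ( lit ) ** lit <> lit

[S [S [S [A [B lit]]] ** [A [A [B a]] <> [B ( [S [A [B lit]]] )]]] ** [A [A [B lit]] <> [B lit]]]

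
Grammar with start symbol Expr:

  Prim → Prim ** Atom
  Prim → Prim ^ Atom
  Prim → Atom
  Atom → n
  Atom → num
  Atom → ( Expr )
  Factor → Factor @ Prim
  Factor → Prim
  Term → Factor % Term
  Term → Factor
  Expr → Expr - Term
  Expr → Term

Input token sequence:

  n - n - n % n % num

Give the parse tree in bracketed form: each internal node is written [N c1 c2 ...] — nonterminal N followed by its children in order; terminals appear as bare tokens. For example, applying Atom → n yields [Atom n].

Expr
Expr - Term
Expr - Term - Term
Term - Term - Term
Factor - Term - Term
Prim - Term - Term
Atom - Term - Term
n - Term - Term
n - Factor - Term
n - Prim - Term
n - Atom - Term
n - n - Term
n - n - Factor % Term
n - n - Prim % Term
n - n - Atom % Term
n - n - n % Term
n - n - n % Factor % Term
n - n - n % Prim % Term
n - n - n % Atom % Term
n - n - n % n % Term
n - n - n % n % Factor
n - n - n % n % Prim
n - n - n % n % Atom
n - n - n % n % num

[Expr [Expr [Expr [Term [Factor [Prim [Atom n]]]]] - [Term [Factor [Prim [Atom n]]]]] - [Term [Factor [Prim [Atom n]]] % [Term [Factor [Prim [Atom n]]] % [Term [Factor [Prim [Atom num]]]]]]]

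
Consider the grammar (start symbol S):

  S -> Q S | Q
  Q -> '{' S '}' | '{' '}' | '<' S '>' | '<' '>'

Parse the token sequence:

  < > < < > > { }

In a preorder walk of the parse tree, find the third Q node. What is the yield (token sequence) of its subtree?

< >

[S [Q < >] [S [Q < [S [Q < >]] >] [S [Q { }]]]]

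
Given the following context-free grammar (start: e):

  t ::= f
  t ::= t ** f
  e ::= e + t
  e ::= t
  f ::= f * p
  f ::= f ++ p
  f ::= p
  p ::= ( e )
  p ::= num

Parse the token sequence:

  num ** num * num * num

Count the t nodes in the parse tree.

2

[e [t [t [f [p num]]] ** [f [f [f [p num]] * [p num]] * [p num]]]]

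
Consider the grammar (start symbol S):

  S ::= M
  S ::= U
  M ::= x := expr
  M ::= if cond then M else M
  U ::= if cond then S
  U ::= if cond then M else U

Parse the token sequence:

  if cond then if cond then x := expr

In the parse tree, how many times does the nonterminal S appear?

[S [U if cond then [S [U if cond then [S [M x := expr]]]]]]

3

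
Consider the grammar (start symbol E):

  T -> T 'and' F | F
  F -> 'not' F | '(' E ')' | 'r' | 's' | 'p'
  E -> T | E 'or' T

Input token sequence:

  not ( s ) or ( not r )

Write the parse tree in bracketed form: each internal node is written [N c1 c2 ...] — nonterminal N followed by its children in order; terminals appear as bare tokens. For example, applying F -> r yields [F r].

[E [E [T [F not [F ( [E [T [F s]]] )]]]] or [T [F ( [E [T [F not [F r]]]] )]]]

E
E or T
T or T
F or T
not F or T
not ( E ) or T
not ( T ) or T
not ( F ) or T
not ( s ) or T
not ( s ) or F
not ( s ) or ( E )
not ( s ) or ( T )
not ( s ) or ( F )
not ( s ) or ( not F )
not ( s ) or ( not r )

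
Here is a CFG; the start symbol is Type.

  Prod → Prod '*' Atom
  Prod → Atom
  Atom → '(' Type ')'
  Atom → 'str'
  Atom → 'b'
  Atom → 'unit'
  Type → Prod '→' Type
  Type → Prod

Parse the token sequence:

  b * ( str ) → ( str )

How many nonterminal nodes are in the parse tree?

14

[Type [Prod [Prod [Atom b]] * [Atom ( [Type [Prod [Atom str]]] )]] → [Type [Prod [Atom ( [Type [Prod [Atom str]]] )]]]]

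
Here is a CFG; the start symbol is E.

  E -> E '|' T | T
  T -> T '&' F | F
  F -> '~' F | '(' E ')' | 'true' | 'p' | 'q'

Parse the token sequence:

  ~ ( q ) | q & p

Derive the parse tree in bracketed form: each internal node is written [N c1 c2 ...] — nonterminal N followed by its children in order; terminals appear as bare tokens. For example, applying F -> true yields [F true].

[E [E [T [F ~ [F ( [E [T [F q]]] )]]]] | [T [T [F q]] & [F p]]]

E
E | T
T | T
F | T
~ F | T
~ ( E ) | T
~ ( T ) | T
~ ( F ) | T
~ ( q ) | T
~ ( q ) | T & F
~ ( q ) | F & F
~ ( q ) | q & F
~ ( q ) | q & p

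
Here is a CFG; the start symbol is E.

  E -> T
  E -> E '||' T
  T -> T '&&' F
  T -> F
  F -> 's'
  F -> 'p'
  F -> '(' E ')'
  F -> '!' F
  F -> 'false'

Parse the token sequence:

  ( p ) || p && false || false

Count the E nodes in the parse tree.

4

[E [E [E [T [F ( [E [T [F p]]] )]]] || [T [T [F p]] && [F false]]] || [T [F false]]]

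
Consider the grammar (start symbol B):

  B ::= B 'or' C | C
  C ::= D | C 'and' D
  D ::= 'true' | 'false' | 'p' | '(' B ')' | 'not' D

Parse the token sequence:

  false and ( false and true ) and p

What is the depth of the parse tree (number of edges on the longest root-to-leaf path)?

[B [C [C [C [D false]] and [D ( [B [C [C [D false]] and [D true]]] )]] and [D p]]]

8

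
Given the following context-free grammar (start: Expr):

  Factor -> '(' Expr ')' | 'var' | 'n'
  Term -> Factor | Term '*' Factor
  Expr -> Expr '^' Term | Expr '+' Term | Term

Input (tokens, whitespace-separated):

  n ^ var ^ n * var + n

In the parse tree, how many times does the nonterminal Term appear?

[Expr [Expr [Expr [Expr [Term [Factor n]]] ^ [Term [Factor var]]] ^ [Term [Term [Factor n]] * [Factor var]]] + [Term [Factor n]]]

5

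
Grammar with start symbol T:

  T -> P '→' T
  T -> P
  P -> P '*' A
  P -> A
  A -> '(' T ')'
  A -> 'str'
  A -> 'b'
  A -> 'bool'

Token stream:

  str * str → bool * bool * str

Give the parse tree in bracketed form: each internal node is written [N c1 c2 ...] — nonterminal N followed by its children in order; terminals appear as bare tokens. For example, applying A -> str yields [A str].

[T [P [P [A str]] * [A str]] → [T [P [P [P [A bool]] * [A bool]] * [A str]]]]

T
P → T
P * A → T
A * A → T
str * A → T
str * str → T
str * str → P
str * str → P * A
str * str → P * A * A
str * str → A * A * A
str * str → bool * A * A
str * str → bool * bool * A
str * str → bool * bool * str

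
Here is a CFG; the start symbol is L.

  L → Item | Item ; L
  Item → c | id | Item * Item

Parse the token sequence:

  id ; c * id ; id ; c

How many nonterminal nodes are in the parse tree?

10

[L [Item id] ; [L [Item [Item c] * [Item id]] ; [L [Item id] ; [L [Item c]]]]]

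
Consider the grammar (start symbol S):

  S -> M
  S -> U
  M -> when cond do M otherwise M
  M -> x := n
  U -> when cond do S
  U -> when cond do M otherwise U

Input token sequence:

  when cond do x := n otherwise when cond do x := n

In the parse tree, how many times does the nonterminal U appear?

2

[S [U when cond do [M x := n] otherwise [U when cond do [S [M x := n]]]]]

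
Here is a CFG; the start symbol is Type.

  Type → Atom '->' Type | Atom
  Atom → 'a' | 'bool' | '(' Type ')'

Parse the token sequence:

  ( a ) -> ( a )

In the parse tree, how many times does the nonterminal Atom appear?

[Type [Atom ( [Type [Atom a]] )] -> [Type [Atom ( [Type [Atom a]] )]]]

4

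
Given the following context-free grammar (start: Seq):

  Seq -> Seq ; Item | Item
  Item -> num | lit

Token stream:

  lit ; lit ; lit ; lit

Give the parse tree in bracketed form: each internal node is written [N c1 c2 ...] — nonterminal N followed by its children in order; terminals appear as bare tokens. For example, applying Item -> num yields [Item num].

Seq
Seq ; Item
Seq ; Item ; Item
Seq ; Item ; Item ; Item
Item ; Item ; Item ; Item
lit ; Item ; Item ; Item
lit ; lit ; Item ; Item
lit ; lit ; lit ; Item
lit ; lit ; lit ; lit

[Seq [Seq [Seq [Seq [Item lit]] ; [Item lit]] ; [Item lit]] ; [Item lit]]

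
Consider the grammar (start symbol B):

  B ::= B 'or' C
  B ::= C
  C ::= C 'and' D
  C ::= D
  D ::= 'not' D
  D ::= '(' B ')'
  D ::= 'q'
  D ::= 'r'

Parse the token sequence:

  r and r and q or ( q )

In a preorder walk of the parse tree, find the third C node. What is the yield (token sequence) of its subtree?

[B [B [C [C [C [D r]] and [D r]] and [D q]]] or [C [D ( [B [C [D q]]] )]]]

r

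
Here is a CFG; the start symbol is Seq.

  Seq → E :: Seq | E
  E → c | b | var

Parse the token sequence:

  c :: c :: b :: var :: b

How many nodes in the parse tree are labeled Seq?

5

[Seq [E c] :: [Seq [E c] :: [Seq [E b] :: [Seq [E var] :: [Seq [E b]]]]]]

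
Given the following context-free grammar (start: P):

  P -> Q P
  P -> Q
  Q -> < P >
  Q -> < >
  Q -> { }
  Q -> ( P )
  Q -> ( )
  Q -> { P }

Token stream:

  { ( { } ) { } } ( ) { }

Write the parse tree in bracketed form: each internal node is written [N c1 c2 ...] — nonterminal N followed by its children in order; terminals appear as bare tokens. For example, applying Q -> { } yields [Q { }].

[P [Q { [P [Q ( [P [Q { }]] )] [P [Q { }]]] }] [P [Q ( )] [P [Q { }]]]]

P
Q P
{ P } P
{ Q P } P
{ ( P ) P } P
{ ( Q ) P } P
{ ( { } ) P } P
{ ( { } ) Q } P
{ ( { } ) { } } P
{ ( { } ) { } } Q P
{ ( { } ) { } } ( ) P
{ ( { } ) { } } ( ) Q
{ ( { } ) { } } ( ) { }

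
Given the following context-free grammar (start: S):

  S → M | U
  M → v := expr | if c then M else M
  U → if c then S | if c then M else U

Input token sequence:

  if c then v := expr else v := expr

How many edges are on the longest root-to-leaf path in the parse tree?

3

[S [M if c then [M v := expr] else [M v := expr]]]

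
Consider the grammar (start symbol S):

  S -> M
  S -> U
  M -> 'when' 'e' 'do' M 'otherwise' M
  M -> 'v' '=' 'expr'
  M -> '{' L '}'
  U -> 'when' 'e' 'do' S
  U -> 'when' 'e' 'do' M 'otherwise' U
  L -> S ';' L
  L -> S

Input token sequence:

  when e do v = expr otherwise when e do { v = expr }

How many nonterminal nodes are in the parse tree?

9

[S [U when e do [M v = expr] otherwise [U when e do [S [M { [L [S [M v = expr]]] }]]]]]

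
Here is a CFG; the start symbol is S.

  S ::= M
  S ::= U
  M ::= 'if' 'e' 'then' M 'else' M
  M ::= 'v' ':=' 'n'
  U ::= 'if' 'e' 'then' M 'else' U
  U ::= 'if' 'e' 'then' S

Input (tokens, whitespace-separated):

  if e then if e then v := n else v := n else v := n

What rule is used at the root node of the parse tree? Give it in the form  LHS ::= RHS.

S ::= M

[S [M if e then [M if e then [M v := n] else [M v := n]] else [M v := n]]]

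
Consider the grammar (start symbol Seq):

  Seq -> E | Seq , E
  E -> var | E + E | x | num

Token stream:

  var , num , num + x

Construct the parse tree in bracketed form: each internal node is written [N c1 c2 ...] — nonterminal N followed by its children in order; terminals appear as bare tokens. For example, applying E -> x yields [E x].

[Seq [Seq [Seq [E var]] , [E num]] , [E [E num] + [E x]]]

Seq
Seq , E
Seq , E , E
E , E , E
var , E , E
var , num , E
var , num , E + E
var , num , num + E
var , num , num + x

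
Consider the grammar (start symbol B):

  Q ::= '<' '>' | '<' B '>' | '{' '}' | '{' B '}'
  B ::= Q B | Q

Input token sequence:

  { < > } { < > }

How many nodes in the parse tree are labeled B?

4

[B [Q { [B [Q < >]] }] [B [Q { [B [Q < >]] }]]]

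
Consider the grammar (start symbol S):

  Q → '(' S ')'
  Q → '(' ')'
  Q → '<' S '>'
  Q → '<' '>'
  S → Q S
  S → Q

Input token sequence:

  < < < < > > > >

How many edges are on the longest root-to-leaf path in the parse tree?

[S [Q < [S [Q < [S [Q < [S [Q < >]] >]] >]] >]]

8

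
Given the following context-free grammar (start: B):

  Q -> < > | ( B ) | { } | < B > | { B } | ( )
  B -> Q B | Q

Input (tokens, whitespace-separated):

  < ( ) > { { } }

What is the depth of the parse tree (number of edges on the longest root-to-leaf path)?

5

[B [Q < [B [Q ( )]] >] [B [Q { [B [Q { }]] }]]]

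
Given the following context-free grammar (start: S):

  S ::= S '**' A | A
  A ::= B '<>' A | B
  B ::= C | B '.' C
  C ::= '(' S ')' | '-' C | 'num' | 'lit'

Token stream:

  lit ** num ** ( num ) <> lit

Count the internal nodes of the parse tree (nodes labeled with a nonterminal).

19

[S [S [S [A [B [C lit]]]] ** [A [B [C num]]]] ** [A [B [C ( [S [A [B [C num]]]] )]] <> [A [B [C lit]]]]]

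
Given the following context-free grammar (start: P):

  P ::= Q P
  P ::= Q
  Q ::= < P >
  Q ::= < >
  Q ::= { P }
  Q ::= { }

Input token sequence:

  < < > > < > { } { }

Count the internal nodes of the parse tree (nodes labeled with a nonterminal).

[P [Q < [P [Q < >]] >] [P [Q < >] [P [Q { }] [P [Q { }]]]]]

10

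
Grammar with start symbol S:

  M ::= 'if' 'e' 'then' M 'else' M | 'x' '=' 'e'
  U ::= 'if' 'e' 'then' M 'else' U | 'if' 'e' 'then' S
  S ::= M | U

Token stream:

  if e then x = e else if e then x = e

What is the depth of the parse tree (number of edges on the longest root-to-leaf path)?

[S [U if e then [M x = e] else [U if e then [S [M x = e]]]]]

5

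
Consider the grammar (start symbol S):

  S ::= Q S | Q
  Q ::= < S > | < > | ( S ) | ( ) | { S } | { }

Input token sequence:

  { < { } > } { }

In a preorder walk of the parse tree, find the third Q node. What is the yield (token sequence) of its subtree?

[S [Q { [S [Q < [S [Q { }]] >]] }] [S [Q { }]]]

{ }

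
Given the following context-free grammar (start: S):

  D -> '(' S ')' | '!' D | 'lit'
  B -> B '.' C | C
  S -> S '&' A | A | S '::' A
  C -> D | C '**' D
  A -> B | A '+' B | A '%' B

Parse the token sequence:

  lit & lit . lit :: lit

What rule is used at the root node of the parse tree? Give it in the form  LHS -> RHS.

[S [S [S [A [B [C [D lit]]]]] & [A [B [B [C [D lit]]] . [C [D lit]]]]] :: [A [B [C [D lit]]]]]

S -> S '::' A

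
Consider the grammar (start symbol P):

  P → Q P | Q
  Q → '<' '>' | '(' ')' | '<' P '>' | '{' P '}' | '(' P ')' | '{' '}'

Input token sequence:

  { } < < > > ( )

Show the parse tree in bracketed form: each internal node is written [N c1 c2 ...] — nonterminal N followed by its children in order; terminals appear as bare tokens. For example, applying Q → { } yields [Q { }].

[P [Q { }] [P [Q < [P [Q < >]] >] [P [Q ( )]]]]

P
Q P
{ } P
{ } Q P
{ } < P > P
{ } < Q > P
{ } < < > > P
{ } < < > > Q
{ } < < > > ( )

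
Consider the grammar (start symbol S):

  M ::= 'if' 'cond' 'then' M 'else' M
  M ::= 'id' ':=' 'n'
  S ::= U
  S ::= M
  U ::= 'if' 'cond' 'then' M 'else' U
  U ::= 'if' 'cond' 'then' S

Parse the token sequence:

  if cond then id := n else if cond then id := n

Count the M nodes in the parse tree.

2

[S [U if cond then [M id := n] else [U if cond then [S [M id := n]]]]]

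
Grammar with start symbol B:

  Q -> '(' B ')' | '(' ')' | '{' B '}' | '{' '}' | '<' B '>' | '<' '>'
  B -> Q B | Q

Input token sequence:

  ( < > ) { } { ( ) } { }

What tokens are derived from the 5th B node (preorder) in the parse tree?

[B [Q ( [B [Q < >]] )] [B [Q { }] [B [Q { [B [Q ( )]] }] [B [Q { }]]]]]

( )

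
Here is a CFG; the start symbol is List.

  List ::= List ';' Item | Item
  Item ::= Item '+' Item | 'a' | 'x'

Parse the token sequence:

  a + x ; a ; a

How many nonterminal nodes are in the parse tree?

[List [List [List [Item [Item a] + [Item x]]] ; [Item a]] ; [Item a]]

8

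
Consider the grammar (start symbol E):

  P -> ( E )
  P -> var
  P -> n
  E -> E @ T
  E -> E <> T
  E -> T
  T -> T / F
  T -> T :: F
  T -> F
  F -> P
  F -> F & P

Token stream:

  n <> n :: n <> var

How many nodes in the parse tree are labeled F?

[E [E [E [T [F [P n]]]] <> [T [T [F [P n]]] :: [F [P n]]]] <> [T [F [P var]]]]

4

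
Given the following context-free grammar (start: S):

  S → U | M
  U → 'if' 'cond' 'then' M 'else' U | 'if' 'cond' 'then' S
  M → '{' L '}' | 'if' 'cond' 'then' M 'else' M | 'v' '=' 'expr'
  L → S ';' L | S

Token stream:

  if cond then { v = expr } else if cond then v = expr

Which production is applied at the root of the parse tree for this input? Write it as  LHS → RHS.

[S [U if cond then [M { [L [S [M v = expr]]] }] else [U if cond then [S [M v = expr]]]]]

S → U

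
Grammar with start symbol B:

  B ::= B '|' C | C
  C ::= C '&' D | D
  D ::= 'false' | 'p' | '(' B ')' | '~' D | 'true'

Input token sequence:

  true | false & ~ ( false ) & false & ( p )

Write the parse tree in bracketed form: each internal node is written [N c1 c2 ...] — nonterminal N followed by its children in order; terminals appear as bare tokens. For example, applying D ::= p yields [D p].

B
B | C
C | C
D | C
true | C
true | C & D
true | C & D & D
true | C & D & D & D
true | D & D & D & D
true | false & D & D & D
true | false & ~ D & D & D
true | false & ~ ( B ) & D & D
true | false & ~ ( C ) & D & D
true | false & ~ ( D ) & D & D
true | false & ~ ( false ) & D & D
true | false & ~ ( false ) & false & D
true | false & ~ ( false ) & false & ( B )
true | false & ~ ( false ) & false & ( C )
true | false & ~ ( false ) & false & ( D )
true | false & ~ ( false ) & false & ( p )

[B [B [C [D true]]] | [C [C [C [C [D false]] & [D ~ [D ( [B [C [D false]]] )]]] & [D false]] & [D ( [B [C [D p]]] )]]]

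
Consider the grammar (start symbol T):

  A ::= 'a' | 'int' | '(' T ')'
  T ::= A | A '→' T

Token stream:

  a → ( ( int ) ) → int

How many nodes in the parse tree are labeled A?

5

[T [A a] → [T [A ( [T [A ( [T [A int]] )]] )] → [T [A int]]]]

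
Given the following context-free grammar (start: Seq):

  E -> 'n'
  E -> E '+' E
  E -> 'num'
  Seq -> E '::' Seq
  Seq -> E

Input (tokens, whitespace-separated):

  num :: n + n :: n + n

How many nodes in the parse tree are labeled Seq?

[Seq [E num] :: [Seq [E [E n] + [E n]] :: [Seq [E [E n] + [E n]]]]]

3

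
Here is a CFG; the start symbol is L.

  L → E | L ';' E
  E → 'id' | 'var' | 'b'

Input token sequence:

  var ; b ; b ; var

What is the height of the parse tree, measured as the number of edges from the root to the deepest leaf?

5

[L [L [L [L [E var]] ; [E b]] ; [E b]] ; [E var]]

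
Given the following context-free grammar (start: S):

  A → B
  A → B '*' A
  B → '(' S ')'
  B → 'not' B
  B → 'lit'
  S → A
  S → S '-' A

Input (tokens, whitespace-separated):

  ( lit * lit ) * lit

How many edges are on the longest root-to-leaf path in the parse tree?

[S [A [B ( [S [A [B lit] * [A [B lit]]]] )] * [A [B lit]]]]

7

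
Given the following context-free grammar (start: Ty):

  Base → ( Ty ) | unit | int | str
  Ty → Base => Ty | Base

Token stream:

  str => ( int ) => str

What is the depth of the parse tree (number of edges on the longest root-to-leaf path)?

5

[Ty [Base str] => [Ty [Base ( [Ty [Base int]] )] => [Ty [Base str]]]]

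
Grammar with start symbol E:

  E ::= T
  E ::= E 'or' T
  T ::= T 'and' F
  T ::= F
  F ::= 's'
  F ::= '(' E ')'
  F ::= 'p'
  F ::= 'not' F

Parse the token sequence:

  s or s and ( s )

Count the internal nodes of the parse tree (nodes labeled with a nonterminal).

11

[E [E [T [F s]]] or [T [T [F s]] and [F ( [E [T [F s]]] )]]]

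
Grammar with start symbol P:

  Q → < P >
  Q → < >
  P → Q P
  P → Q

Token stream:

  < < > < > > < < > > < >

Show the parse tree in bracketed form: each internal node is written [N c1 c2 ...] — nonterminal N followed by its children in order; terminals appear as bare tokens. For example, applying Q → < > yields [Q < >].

[P [Q < [P [Q < >] [P [Q < >]]] >] [P [Q < [P [Q < >]] >] [P [Q < >]]]]

P
Q P
< P > P
< Q P > P
< < > P > P
< < > Q > P
< < > < > > P
< < > < > > Q P
< < > < > > < P > P
< < > < > > < Q > P
< < > < > > < < > > P
< < > < > > < < > > Q
< < > < > > < < > > < >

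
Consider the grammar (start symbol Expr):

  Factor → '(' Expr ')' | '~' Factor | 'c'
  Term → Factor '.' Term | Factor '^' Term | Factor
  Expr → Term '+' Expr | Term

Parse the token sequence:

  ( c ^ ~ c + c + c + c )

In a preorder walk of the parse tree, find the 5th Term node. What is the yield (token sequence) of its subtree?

c

[Expr [Term [Factor ( [Expr [Term [Factor c] ^ [Term [Factor ~ [Factor c]]]] + [Expr [Term [Factor c]] + [Expr [Term [Factor c]] + [Expr [Term [Factor c]]]]]] )]]]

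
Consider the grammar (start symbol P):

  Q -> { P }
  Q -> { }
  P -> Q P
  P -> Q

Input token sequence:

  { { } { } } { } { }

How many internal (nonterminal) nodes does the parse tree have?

10

[P [Q { [P [Q { }] [P [Q { }]]] }] [P [Q { }] [P [Q { }]]]]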